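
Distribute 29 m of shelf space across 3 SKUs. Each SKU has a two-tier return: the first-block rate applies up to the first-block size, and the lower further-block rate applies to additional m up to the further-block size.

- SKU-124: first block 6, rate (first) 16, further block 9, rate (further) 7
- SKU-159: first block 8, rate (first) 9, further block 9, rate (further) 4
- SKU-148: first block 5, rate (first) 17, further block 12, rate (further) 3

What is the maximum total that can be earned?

320

Order all 6 blocks by rate: SKU-148/T1 17 > SKU-124/T1 16 > SKU-159/T1 9 > SKU-124/T2 7 > SKU-159/T2 4 > SKU-148/T2 3.
SKU-148 T1 at 17: fill all 5 — 24 left.
SKU-124 T1 at 16: fill all 6 — 18 left.
SKU-159 T1 at 9: fill all 8 — 10 left.
SKU-124/T2 (7): +9 — 1 left.
SKU-159/T2: +1 of 9 at 4; pool empty.
Total = 17×5 + 16×6 + 9×8 + 7×9 + 4×1 = 320.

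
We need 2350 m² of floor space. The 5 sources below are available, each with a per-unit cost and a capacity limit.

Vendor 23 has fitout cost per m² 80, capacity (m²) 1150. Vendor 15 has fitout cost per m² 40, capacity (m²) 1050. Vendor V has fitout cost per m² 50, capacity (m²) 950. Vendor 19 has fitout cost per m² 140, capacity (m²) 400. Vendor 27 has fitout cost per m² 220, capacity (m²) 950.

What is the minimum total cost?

Cheapest first:
Vendor 15 at 40: take all 1050 m² ; 1300 still needed.
Take 950 from Vendor V at 50 ; need 350 more.
Take 350 from Vendor 23 at 80 to finish.
Vendor 19, Vendor 27: unused.
Cost = 1050×40 + 950×50 + 350×80 = 117500.

117500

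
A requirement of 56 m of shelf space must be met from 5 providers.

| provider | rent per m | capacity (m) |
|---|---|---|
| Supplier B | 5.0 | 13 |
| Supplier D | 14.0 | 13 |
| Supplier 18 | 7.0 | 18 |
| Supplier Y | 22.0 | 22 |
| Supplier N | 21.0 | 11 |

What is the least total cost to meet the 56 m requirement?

626

Cheapest first:
Supplier B at 5.0: take all 13 m → 43 still needed.
Take 18 from Supplier 18 at 7.0 → need 25 more.
Supplier D at 14.0: take all 13 m → 12 still needed.
Supplier N at 21.0: take all 11 m → 1 still needed.
Take 1 from Supplier Y at 22.0 to finish.
Cost = 13×5.0 + 18×7.0 + 13×14.0 + 11×21.0 + 1×22.0 = 626.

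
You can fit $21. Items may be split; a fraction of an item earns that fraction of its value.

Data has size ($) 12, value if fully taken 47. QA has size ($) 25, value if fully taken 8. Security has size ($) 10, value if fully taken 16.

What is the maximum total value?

61.4

Best value per unit of size first: Data 47/12≈3.92, Security 16/10≈1.6, QA 8/25≈0.32.
Take all of Data (12 $, value 47) → 9 $ left.
Fill the last 9 $ with part of Security: 9/10 of it earns 14.4.
Total value = 61.4.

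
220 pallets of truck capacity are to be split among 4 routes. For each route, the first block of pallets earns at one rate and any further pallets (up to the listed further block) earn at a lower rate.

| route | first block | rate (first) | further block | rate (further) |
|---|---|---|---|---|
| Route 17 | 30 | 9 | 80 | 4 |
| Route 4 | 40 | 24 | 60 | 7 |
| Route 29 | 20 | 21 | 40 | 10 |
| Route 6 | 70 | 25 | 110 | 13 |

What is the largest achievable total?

4300

Rank every tier by rate: Route 6/tier1 25 > Route 4/tier1 24 > Route 29/tier1 21 > Route 6/tier2 13 > Route 29/tier2 10 > Route 17/tier1 9 > Route 4/tier2 7 > Route 17/tier2 4.
Route 6/tier1 (25): +70 ; 150 left.
Route 4/tier1 (24): +40 ; 110 left.
Route 29/tier1 (21): +20 ; 90 left.
Route 6 tier2 at 13: only 90 left, fill 90.
Total = 25×70 + 24×40 + 21×20 + 13×90 = 4300.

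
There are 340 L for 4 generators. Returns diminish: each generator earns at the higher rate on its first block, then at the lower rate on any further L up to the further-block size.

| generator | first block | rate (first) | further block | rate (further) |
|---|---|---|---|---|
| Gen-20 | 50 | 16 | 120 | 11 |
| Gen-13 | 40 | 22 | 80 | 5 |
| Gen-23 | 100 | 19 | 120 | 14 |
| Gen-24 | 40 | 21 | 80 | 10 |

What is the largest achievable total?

Rank every tier by rate: Gen-13/T1 22 > Gen-24/T1 21 > Gen-23/T1 19 > Gen-20/T1 16 > Gen-23/T2 14 > Gen-20/T2 11 > Gen-24/T2 10 > Gen-13/T2 5.
Fill Gen-13 T1 block (40 at 22) ; 300 left.
Gen-24/T1 (21): +40 ; 260 left.
Gen-23 T1 at 19: fill all 100 ; 160 left.
Gen-20 T1 at 16: fill all 50 ; 110 left.
110 remain; put them into Gen-23 T2 at 14.
Total = 22×40 + 21×40 + 19×100 + 16×50 + 14×110 = 5960.

5960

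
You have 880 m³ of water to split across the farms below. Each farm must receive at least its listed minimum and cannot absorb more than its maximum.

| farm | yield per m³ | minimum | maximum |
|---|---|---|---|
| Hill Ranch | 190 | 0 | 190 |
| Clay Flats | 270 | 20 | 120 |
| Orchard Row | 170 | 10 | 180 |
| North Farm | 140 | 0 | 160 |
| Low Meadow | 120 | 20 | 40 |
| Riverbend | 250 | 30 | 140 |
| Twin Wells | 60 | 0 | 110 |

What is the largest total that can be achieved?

164300

Meeting every minimum uses 0+20+10+0+20+30+0 = 80 m³, leaving 800.
Highest yield per m³ first: Clay Flats 270 > Riverbend 250 > Hill Ranch 190 > Orchard Row 170 > North Farm 140 > Low Meadow 120 > Twin Wells 60.
Clay Flats takes 100 more to reach its cap of 120 — 700 left.
Riverbend takes 110 more to reach its cap of 140 — 590 left.
Hill Ranch takes 190 more to reach its cap of 190 — 400 left.
Orchard Row takes 170 more to reach its cap of 180 — 230 left.
North Farm: +160 to 160 (cap) — 70 left.
Give Low Meadow 20 more to hit its cap of 40 — 50 left.
Twin Wells has room for 110 more but only 50 remain, so it gets 50.
Total = 190×190 + 270×120 + 170×180 + 140×160 + 120×40 + 250×140 + 60×50 = 164300.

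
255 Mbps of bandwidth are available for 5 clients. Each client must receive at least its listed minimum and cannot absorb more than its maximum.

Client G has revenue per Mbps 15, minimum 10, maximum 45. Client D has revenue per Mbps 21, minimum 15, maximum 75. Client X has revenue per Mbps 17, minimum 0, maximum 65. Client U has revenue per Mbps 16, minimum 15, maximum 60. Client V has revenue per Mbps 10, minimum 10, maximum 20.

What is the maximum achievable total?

Meeting every minimum uses 10+15+0+15+10 = 50 Mbps, leaving 205.
Order the clients by revenue per Mbps: Client D 21 > Client X 17 > Client U 16 > Client G 15 > Client V 10.
Client D: +60 to 75 (cap) — 145 left.
Client X: +65 to 65 (cap) — 80 left.
Client U: +45 to 60 (cap) — 35 left.
Give Client G 35 more to hit its cap of 45 — 0 left.
Total = 15×45 + 21×75 + 17×65 + 16×60 + 10×10 = 4415.

4415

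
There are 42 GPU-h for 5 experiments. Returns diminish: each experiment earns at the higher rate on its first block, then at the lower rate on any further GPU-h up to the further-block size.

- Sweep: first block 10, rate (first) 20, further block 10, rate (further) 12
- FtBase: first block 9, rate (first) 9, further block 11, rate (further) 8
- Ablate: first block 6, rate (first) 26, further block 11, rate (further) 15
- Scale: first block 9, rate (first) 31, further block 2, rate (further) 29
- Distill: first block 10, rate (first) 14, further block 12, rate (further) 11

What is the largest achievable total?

914

Order all 10 blocks by rate: Scale/T1 31 > Scale/T2 29 > Ablate/T1 26 > Sweep/T1 20 > Ablate/T2 15 > Distill/T1 14 > Sweep/T2 12 > Distill/T2 11 > FtBase/T1 9 > FtBase/T2 8.
Fill Scale T1 block (9 at 31) → 33 left.
Scale/T2 (29): +2 → 31 left.
Ablate/T1 (26): +6 → 25 left.
Sweep T1 at 20: fill all 10 → 15 left.
Fill Ablate T2 block (11 at 15) → 4 left.
Distill/T1: +4 of 10 at 14; pool empty.
Total = 31×9 + 29×2 + 26×6 + 20×10 + 15×11 + 14×4 = 914.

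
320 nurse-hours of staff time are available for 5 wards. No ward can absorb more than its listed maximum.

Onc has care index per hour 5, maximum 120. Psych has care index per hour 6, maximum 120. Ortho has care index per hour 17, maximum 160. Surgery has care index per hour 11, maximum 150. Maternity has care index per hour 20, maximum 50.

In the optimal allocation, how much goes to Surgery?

Highest care index per hour first: Maternity 20 > Ortho 17 > Surgery 11 > Psych 6 > Onc 5.
Maternity takes 50 to reach its cap of 50 → 270 left.
Give Ortho 160 to hit its cap of 160 → 110 left.
Surgery: +110 (room for 150) → 110. Pool exhausted.

110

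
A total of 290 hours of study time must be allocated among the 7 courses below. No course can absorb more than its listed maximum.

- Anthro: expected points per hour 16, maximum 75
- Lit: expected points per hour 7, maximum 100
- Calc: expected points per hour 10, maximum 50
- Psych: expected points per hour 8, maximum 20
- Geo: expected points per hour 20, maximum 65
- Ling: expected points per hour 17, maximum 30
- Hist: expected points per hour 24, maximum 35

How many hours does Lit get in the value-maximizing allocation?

15

Order the courses by expected points per hour: Hist 24 > Geo 20 > Ling 17 > Anthro 16 > Calc 10 > Psych 8 > Lit 7.
Give Hist 35 to hit its cap of 35 → 255 left.
Geo: +65 to 65 (cap) → 190 left.
Ling: +30 to 30 (cap) → 160 left.
Give Anthro 75 to hit its cap of 75 → 85 left.
Give Calc 50 to hit its cap of 50 → 35 left.
Psych takes 20 to reach its cap of 20 → 15 left.
Lit: +15 (room for 100) → 15. Pool exhausted.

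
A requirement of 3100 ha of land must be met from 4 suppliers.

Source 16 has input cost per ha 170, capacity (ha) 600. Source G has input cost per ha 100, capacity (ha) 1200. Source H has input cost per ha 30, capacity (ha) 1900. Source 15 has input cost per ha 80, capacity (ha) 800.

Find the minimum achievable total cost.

Use suppliers in increasing cost order.
Take 1900 from Source H at 30 → need 1200 more.
Source 15 (80): use full 800 → 400 ha to go.
Take 400 from Source G at 100 to finish.
Source 16: unused.
Cost = 1900×30 + 800×80 + 400×100 = 161000.

161000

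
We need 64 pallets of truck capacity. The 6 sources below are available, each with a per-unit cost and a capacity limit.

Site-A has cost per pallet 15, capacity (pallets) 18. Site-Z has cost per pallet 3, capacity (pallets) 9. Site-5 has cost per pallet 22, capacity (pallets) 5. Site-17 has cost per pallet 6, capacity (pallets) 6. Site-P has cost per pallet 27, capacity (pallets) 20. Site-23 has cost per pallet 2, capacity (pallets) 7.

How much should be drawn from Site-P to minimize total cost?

Cheapest first:
Take 7 from Site-23 at 2 → need 57 more.
Site-Z (3): use full 9 → 48 pallets to go.
Site-17 (6): use full 6 → 42 pallets to go.
Site-A at 15: take all 18 pallets → 24 still needed.
Take 5 from Site-5 at 22 → need 19 more.
Site-P at 27: take 19 of its 20 → requirement met.

19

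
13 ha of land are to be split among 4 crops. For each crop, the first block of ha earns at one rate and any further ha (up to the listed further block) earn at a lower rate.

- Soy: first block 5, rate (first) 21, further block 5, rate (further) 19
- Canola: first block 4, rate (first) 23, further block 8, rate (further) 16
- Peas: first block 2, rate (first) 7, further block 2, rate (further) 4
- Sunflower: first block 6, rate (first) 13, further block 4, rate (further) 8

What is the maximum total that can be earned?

273

Treat each block as its own option and order by rate: Canola/first 23 > Soy/first 21 > Soy/second 19 > Canola/second 16 > Sunflower/first 13 > Sunflower/second 8 > Peas/first 7 > Peas/second 4.
Fill Canola first block (4 at 23) — 9 left.
Soy/first (21): +5 — 4 left.
Soy second at 19: only 4 left, fill 4.
Total = 23×4 + 21×5 + 19×4 = 273.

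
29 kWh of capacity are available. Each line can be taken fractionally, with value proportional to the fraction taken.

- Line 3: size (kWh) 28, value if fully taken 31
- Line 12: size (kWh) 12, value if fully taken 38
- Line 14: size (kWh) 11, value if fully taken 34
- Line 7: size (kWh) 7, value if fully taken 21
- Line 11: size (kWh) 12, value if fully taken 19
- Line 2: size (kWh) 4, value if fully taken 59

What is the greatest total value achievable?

137

Best value per unit of size first: Line 2 59/4≈14.8, Line 12 38/12≈3.17, Line 14 34/11≈3.09, Line 7 21/7≈3, Line 11 19/12≈1.58, Line 3 31/28≈1.11.
Line 2: take in full, 4 kWh for value 59 ; 25 left.
All 12 kWh of Line 12 fit (value 38) ; 13 remain.
All 11 kWh of Line 14 fit (value 34) ; 2 remain.
Only 2 kWh remain; take 2/7 of Line 7 for value 21×2/7 = 6.
Total value = 137.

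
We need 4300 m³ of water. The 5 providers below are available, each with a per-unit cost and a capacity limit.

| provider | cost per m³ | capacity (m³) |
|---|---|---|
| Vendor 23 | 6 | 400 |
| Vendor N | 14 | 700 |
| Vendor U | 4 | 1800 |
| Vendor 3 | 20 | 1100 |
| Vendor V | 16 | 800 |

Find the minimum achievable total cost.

44200

Use providers in increasing cost order.
Vendor U (4): use full 1800 → 2500 m³ to go.
Vendor 23 at 6: take all 400 m³ → 2100 still needed.
Take 700 from Vendor N at 14 → need 1400 more.
Vendor V at 16: take all 800 m³ → 600 still needed.
Vendor 3 at 20: take 600 of its 1100 → requirement met.
Cost = 1800×4 + 400×6 + 700×14 + 800×16 + 600×20 = 44200.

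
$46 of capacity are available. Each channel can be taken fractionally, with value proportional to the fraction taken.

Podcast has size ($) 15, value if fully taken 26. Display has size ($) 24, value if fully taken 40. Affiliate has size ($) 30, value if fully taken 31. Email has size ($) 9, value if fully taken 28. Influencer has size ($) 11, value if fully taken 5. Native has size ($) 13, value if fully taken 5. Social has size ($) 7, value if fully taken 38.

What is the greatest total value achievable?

117

Rank by value-to-size ratio: Social 38/7≈5.43, Email 28/9≈3.11, Podcast 26/15≈1.73, Display 40/24≈1.67, Affiliate 31/30≈1.03, Influencer 5/11≈0.455, Native 5/13≈0.385.
All 7 $ of Social fit (value 38) → 39 remain.
Take all of Email (9 $, value 28) → 30 $ left.
Take all of Podcast (15 $, value 26) → 15 $ left.
15 $ left: a 15/24 share of Display gives 40×15/24 = 25.
Total value = 117.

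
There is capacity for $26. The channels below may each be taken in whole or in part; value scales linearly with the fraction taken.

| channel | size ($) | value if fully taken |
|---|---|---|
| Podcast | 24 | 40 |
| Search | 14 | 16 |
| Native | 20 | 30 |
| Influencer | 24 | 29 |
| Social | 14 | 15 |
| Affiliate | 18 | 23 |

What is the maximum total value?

43

Sort by value density: Podcast 40/24≈1.67, Native 30/20≈1.5, Affiliate 23/18≈1.28, Influencer 29/24≈1.21, Search 16/14≈1.14, Social 15/14≈1.07.
Take all of Podcast (24 $, value 40) ; 2 $ left.
Only 2 $ remain; take 2/20 of Native for value 30×2/20 = 3.
Total value = 43.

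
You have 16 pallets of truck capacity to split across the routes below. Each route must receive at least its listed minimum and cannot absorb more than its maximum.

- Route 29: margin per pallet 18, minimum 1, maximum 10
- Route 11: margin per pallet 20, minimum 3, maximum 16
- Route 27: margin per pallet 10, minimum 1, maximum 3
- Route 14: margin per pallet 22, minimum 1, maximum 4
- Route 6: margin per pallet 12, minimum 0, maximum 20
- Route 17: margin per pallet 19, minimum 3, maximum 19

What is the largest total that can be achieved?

313

Meeting every minimum uses 1+3+1+1+0+3 = 9 pallets, leaving 7.
Highest margin per pallet first: Route 14 22 > Route 11 20 > Route 17 19 > Route 29 18 > Route 6 12 > Route 27 10.
Route 14: +3 to 4 (cap) — 4 left.
Only 4 left; Route 11 takes them to reach 7.
Total = 18×1 + 20×7 + 10×1 + 22×4 + 19×3 = 313.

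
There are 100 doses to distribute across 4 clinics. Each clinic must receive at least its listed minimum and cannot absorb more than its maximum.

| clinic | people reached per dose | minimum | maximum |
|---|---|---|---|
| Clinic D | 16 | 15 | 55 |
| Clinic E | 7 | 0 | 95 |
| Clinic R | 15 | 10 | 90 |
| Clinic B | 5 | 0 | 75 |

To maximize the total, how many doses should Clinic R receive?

Meeting every minimum uses 15+0+10+0 = 25 doses, leaving 75.
Highest people reached per dose first: Clinic D 16 > Clinic R 15 > Clinic E 7 > Clinic B 5.
Give Clinic D 40 more to hit its cap of 55 ; 35 left.
Clinic R has room for 80 more but only 35 remain, so it gets 45.

45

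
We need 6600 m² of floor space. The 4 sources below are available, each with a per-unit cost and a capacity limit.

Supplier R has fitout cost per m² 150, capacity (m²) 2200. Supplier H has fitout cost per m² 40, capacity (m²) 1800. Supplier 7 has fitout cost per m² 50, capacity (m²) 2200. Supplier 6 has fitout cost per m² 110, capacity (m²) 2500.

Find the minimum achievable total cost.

Cheapest first:
Supplier H (40): use full 1800 ; 4800 m² to go.
Supplier 7 at 50: take all 2200 m² ; 2600 still needed.
Take 2500 from Supplier 6 at 110 ; need 100 more.
Take 100 from Supplier R at 150 to finish.
Cost = 1800×40 + 2200×50 + 2500×110 + 100×150 = 472000.

472000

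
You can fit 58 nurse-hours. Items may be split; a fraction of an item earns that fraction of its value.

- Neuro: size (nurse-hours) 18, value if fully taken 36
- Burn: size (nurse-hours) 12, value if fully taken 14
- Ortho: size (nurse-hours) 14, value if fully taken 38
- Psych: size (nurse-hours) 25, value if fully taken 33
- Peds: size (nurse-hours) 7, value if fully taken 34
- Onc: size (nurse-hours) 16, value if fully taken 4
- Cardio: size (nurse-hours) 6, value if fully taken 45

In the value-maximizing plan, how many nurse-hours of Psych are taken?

Rank by value-to-size ratio: Cardio 45/6≈7.5, Peds 34/7≈4.86, Ortho 38/14≈2.71, Neuro 36/18≈2, Psych 33/25≈1.32, Burn 14/12≈1.17, Onc 4/16≈0.25.
Cardio: take in full, 6 nurse-hours for value 45 ; 52 left.
Peds: take in full, 7 nurse-hours for value 34 ; 45 left.
All 14 nurse-hours of Ortho fit (value 38) ; 31 remain.
All 18 nurse-hours of Neuro fit (value 36) ; 13 remain.
Fill the last 13 nurse-hours with part of Psych: 13/25 of it earns 17.16.

13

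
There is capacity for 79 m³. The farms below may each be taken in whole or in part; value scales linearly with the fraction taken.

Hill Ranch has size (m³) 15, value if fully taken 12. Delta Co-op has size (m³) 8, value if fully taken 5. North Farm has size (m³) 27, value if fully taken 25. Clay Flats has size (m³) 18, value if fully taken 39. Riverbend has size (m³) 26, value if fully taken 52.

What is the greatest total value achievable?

Sort by value density: Clay Flats 39/18≈2.17, Riverbend 52/26≈2, North Farm 25/27≈0.926, Hill Ranch 12/15≈0.8, Delta Co-op 5/8≈0.625.
Take all of Clay Flats (18 m³, value 39) → 61 m³ left.
Riverbend: take in full, 26 m³ for value 52 → 35 left.
All 27 m³ of North Farm fit (value 25) → 8 remain.
Fill the last 8 m³ with part of Hill Ranch: 8/15 of it earns 6.4.
Total value = 122.4.

122.4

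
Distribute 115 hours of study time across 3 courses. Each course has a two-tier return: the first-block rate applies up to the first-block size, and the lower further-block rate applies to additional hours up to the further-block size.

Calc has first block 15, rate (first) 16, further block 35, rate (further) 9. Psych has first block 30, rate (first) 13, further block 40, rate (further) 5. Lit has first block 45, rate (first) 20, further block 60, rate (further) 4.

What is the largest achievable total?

1755

Order all 6 blocks by rate: Lit/first 20 > Calc/first 16 > Psych/first 13 > Calc/second 9 > Psych/second 5 > Lit/second 4.
Lit first at 20: fill all 45 ; 70 left.
Fill Calc first block (15 at 16) ; 55 left.
Fill Psych first block (30 at 13) ; 25 left.
25 remain; put them into Calc second at 9.
Total = 20×45 + 16×15 + 13×30 + 9×25 = 1755.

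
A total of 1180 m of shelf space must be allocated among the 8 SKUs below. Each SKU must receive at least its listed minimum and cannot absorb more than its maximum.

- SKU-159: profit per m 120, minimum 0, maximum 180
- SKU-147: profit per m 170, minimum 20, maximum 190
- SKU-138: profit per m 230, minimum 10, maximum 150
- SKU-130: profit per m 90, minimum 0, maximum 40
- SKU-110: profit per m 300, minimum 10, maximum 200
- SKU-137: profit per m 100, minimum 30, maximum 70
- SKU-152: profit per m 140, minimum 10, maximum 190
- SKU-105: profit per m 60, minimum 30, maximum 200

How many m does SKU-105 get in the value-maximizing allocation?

Meeting every minimum uses 0+20+10+0+10+30+10+30 = 110 m, leaving 1070.
Order the SKUs by profit per m: SKU-110 300 > SKU-138 230 > SKU-147 170 > SKU-152 140 > SKU-159 120 > SKU-137 100 > SKU-130 90 > SKU-105 60.
SKU-110 takes 190 more to reach its cap of 200 — 880 left.
Give SKU-138 140 more to hit its cap of 150 — 740 left.
Give SKU-147 170 more to hit its cap of 190 — 570 left.
Give SKU-152 180 more to hit its cap of 190 — 390 left.
Give SKU-159 180 more to hit its cap of 180 — 210 left.
SKU-137 takes 40 more to reach its cap of 70 — 170 left.
SKU-130: +40 to 40 (cap) — 130 left.
SKU-105 has room for 170 more but only 130 remain, so it gets 160.

160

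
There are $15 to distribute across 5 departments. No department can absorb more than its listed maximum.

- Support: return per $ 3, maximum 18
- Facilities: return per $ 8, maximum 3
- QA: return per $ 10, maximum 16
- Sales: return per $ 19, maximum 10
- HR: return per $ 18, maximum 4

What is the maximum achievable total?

Rank by return per $: Sales 19 > HR 18 > QA 10 > Facilities 8 > Support 3.
Sales: +10 to 10 (cap) ; 5 left.
HR: +4 to 4 (cap) ; 1 left.
QA has room for 16 but only 1 remain, so it gets 1.
Total = 10×1 + 19×10 + 18×4 = 272.

272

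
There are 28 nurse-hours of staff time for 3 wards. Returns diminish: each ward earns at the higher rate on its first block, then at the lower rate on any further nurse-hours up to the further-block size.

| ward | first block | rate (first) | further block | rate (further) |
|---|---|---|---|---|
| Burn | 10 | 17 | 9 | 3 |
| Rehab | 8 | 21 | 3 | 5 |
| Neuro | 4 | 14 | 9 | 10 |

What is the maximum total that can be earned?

454

Order all 6 blocks by rate: Rehab/first 21 > Burn/first 17 > Neuro/first 14 > Neuro/second 10 > Rehab/second 5 > Burn/second 3.
Rehab first at 21: fill all 8 — 20 left.
Burn first at 17: fill all 10 — 10 left.
Neuro first at 14: fill all 4 — 6 left.
Neuro/second: +6 of 9 at 10; pool empty.
Total = 21×8 + 17×10 + 14×4 + 10×6 = 454.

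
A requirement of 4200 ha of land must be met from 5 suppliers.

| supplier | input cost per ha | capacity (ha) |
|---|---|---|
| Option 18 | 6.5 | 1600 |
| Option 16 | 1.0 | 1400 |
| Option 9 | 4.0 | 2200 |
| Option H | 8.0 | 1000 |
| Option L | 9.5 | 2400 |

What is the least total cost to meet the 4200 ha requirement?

14100

Fill from the cheapest supplier first.
Option 16 (1.0): use full 1400 — 2800 ha to go.
Option 9 at 4.0: take all 2200 ha — 600 still needed.
Option 18 at 6.5: take 600 of its 1600 — requirement met.
Option H, Option L: unused.
Cost = 1400×1.0 + 2200×4.0 + 600×6.5 = 14100.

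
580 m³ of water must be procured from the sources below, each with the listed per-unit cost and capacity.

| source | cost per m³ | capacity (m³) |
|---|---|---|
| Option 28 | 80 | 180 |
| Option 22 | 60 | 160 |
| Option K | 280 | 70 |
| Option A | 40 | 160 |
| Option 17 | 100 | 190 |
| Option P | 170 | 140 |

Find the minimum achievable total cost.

38400

Fill from the cheapest source first.
Option A at 40: take all 160 m³ → 420 still needed.
Option 22 at 60: take all 160 m³ → 260 still needed.
Option 28 at 80: take all 180 m³ → 80 still needed.
Take 80 from Option 17 at 100 to finish.
Option P, Option K: unused.
Cost = 160×40 + 160×60 + 180×80 + 80×100 = 38400.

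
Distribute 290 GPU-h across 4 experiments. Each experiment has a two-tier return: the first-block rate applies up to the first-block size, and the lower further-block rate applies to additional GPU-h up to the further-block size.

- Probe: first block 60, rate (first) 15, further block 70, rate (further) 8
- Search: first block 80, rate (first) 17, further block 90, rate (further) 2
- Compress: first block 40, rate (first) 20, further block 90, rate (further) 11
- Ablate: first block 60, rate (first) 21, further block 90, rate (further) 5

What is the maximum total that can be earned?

Rank every tier by rate: Ablate/first 21 > Compress/first 20 > Search/first 17 > Probe/first 15 > Compress/second 11 > Probe/second 8 > Ablate/second 5 > Search/second 2.
Fill Ablate first block (60 at 21) → 230 left.
Compress first at 20: fill all 40 → 190 left.
Fill Search first block (80 at 17) → 110 left.
Probe/first (15): +60 → 50 left.
Compress/second: +50 of 90 at 11; pool empty.
Total = 21×60 + 20×40 + 17×80 + 15×60 + 11×50 = 4870.

4870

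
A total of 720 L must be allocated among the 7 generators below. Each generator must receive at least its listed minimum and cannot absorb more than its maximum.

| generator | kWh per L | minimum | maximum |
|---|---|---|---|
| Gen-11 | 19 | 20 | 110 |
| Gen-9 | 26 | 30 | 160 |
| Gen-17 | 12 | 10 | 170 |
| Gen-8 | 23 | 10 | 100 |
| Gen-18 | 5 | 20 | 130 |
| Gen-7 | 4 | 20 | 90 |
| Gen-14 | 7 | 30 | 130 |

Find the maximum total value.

11730

Meeting every minimum uses 20+30+10+10+20+20+30 = 140 L, leaving 580.
Rank by kWh per L: Gen-9 26 > Gen-8 23 > Gen-11 19 > Gen-17 12 > Gen-14 7 > Gen-18 5 > Gen-7 4.
Gen-9: +130 to 160 (cap) ; 450 left.
Gen-8 takes 90 more to reach its cap of 100 ; 360 left.
Gen-11 takes 90 more to reach its cap of 110 ; 270 left.
Gen-17 takes 160 more to reach its cap of 170 ; 110 left.
Gen-14 takes 100 more to reach its cap of 130 ; 10 left.
Gen-18 has room for 110 more but only 10 remain, so it gets 30.
Total = 19×110 + 26×160 + 12×170 + 23×100 + 5×30 + 4×20 + 7×130 = 11730.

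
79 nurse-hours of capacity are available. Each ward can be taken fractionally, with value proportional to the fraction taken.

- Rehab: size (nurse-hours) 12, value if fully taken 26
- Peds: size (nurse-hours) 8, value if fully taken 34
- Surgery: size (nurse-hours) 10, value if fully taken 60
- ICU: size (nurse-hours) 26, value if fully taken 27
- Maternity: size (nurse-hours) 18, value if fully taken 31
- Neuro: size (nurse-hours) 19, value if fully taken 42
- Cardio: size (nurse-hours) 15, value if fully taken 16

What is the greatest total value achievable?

Rank by value-to-size ratio: Surgery 60/10≈6, Peds 34/8≈4.25, Neuro 42/19≈2.21, Rehab 26/12≈2.17, Maternity 31/18≈1.72, Cardio 16/15≈1.07, ICU 27/26≈1.04.
Take all of Surgery (10 nurse-hours, value 60) → 69 nurse-hours left.
All 8 nurse-hours of Peds fit (value 34) → 61 remain.
Take all of Neuro (19 nurse-hours, value 42) → 42 nurse-hours left.
Rehab: take in full, 12 nurse-hours for value 26 → 30 left.
Maternity: take in full, 18 nurse-hours for value 31 → 12 left.
Only 12 nurse-hours remain; take 12/15 of Cardio for value 16×12/15 = 12.8.
Total value = 205.8.

205.8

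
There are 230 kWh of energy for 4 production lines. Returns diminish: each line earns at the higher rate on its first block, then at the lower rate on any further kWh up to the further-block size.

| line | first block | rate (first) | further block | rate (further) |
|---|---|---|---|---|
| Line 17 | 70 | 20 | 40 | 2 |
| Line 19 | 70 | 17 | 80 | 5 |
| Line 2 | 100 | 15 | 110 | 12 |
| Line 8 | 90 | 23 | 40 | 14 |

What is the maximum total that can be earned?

4660

Treat each block as its own option and order by rate: Line 8/tier1 23 > Line 17/tier1 20 > Line 19/tier1 17 > Line 2/tier1 15 > Line 8/tier2 14 > Line 2/tier2 12 > Line 19/tier2 5 > Line 17/tier2 2.
Line 8 tier1 at 23: fill all 90 ; 140 left.
Line 17/tier1 (20): +70 ; 70 left.
Line 19/tier1 (17): +70 ; 0 left.
Total = 23×90 + 20×70 + 17×70 = 4660.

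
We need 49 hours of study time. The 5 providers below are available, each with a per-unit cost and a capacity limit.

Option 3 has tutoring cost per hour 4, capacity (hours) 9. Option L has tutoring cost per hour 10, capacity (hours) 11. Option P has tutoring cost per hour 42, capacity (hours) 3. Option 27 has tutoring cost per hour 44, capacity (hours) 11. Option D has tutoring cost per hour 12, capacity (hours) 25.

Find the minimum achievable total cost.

616

Cheapest first:
Take 9 from Option 3 at 4 — need 40 more.
Take 11 from Option L at 10 — need 29 more.
Take 25 from Option D at 12 — need 4 more.
Option P at 42: take all 3 hours — 1 still needed.
Take 1 from Option 27 at 44 to finish.
Cost = 9×4 + 11×10 + 25×12 + 3×42 + 1×44 = 616.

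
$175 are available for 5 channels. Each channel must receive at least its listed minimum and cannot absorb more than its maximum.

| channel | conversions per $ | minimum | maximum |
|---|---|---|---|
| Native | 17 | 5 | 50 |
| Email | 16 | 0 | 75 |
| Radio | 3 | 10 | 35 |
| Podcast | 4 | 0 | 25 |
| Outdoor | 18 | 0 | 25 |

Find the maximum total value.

2590

Meeting every minimum uses 5+0+10+0+0 = 15 $, leaving 160.
Order the channels by conversions per $: Outdoor 18 > Native 17 > Email 16 > Podcast 4 > Radio 3.
Outdoor: +25 to 25 (cap) → 135 left.
Native takes 45 more to reach its cap of 50 → 90 left.
Give Email 75 more to hit its cap of 75 → 15 left.
Podcast: +15 (room for 25) → 15. Pool exhausted.
Total = 17×50 + 16×75 + 3×10 + 4×15 + 18×25 = 2590.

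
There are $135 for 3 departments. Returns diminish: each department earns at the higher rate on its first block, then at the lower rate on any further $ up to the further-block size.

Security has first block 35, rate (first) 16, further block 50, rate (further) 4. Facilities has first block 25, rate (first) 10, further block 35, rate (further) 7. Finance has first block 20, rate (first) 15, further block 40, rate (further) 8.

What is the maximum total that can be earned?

Treat each block as its own option and order by rate: Security/T1 16 > Finance/T1 15 > Facilities/T1 10 > Finance/T2 8 > Facilities/T2 7 > Security/T2 4.
Security/T1 (16): +35 ; 100 left.
Finance/T1 (15): +20 ; 80 left.
Facilities T1 at 10: fill all 25 ; 55 left.
Finance T2 at 8: fill all 40 ; 15 left.
Facilities/T2: +15 of 35 at 7; pool empty.
Total = 16×35 + 15×20 + 10×25 + 8×40 + 7×15 = 1535.

1535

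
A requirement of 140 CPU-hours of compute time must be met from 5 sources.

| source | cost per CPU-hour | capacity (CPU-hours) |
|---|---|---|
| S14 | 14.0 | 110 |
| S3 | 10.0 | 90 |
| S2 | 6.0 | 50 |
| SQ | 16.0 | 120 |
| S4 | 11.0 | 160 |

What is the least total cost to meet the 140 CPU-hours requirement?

1200

Use sources in increasing cost order.
Take 50 from S2 at 6.0 ; need 90 more.
S3 (10.0): use full 90 ; 0 CPU-hours to go.
S4, S14, SQ: unused.
Cost = 50×6.0 + 90×10.0 = 1200.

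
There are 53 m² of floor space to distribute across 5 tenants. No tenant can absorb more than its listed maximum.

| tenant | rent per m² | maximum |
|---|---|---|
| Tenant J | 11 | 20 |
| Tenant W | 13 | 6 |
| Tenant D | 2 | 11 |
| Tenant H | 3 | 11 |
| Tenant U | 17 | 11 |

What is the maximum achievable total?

528

Rank by rent per m²: Tenant U 17 > Tenant W 13 > Tenant J 11 > Tenant H 3 > Tenant D 2.
Give Tenant U 11 to hit its cap of 11 — 42 left.
Tenant W: +6 to 6 (cap) — 36 left.
Give Tenant J 20 to hit its cap of 20 — 16 left.
Tenant H: +11 to 11 (cap) — 5 left.
Tenant D: +5 (room for 11) → 5. Pool exhausted.
Total = 11×20 + 13×6 + 2×5 + 3×11 + 17×11 = 528.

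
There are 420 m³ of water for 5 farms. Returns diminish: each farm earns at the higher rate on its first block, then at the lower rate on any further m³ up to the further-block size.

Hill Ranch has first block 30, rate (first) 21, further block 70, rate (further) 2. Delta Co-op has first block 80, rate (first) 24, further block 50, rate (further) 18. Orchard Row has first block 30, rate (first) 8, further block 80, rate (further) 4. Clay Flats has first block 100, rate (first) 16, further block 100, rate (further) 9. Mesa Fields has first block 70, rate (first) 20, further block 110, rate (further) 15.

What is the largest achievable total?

Rank every tier by rate: Delta Co-op/T1 24 > Hill Ranch/T1 21 > Mesa Fields/T1 20 > Delta Co-op/T2 18 > Clay Flats/T1 16 > Mesa Fields/T2 15 > Clay Flats/T2 9 > Orchard Row/T1 8 > Orchard Row/T2 4 > Hill Ranch/T2 2.
Delta Co-op/T1 (24): +80 → 340 left.
Fill Hill Ranch T1 block (30 at 21) → 310 left.
Mesa Fields/T1 (20): +70 → 240 left.
Delta Co-op/T2 (18): +50 → 190 left.
Fill Clay Flats T1 block (100 at 16) → 90 left.
90 remain; put them into Mesa Fields T2 at 15.
Total = 24×80 + 21×30 + 20×70 + 18×50 + 16×100 + 15×90 = 7800.

7800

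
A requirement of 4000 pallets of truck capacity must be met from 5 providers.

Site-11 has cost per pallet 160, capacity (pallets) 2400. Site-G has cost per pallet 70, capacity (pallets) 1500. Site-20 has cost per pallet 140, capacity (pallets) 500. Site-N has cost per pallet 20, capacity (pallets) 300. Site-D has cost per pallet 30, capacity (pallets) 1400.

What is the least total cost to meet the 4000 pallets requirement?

271000

Fill from the cheapest provider first.
Site-N (20): use full 300 — 3700 pallets to go.
Take 1400 from Site-D at 30 — need 2300 more.
Take 1500 from Site-G at 70 — need 800 more.
Take 500 from Site-20 at 140 — need 300 more.
Take 300 from Site-11 at 160 to finish.
Cost = 300×20 + 1400×30 + 1500×70 + 500×140 + 300×160 = 271000.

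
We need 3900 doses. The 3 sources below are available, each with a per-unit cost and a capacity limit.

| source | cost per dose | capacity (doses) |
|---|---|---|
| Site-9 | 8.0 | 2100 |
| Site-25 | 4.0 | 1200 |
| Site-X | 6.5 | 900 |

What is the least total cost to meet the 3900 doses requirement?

25050

Fill from the cheapest source first.
Site-25 (4.0): use full 1200 — 2700 doses to go.
Site-X at 6.5: take all 900 doses — 1800 still needed.
Take 1800 from Site-9 at 8.0 to finish.
Cost = 1200×4.0 + 900×6.5 + 1800×8.0 = 25050.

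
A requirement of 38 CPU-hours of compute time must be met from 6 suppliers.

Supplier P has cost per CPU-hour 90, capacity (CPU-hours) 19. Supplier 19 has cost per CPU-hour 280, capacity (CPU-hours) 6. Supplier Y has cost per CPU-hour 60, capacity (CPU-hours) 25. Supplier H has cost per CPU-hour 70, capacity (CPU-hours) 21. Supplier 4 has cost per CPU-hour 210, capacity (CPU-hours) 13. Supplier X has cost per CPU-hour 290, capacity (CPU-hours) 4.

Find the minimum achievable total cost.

Cheapest first:
Take 25 from Supplier Y at 60 → need 13 more.
Supplier H (70): take the remaining 13 → done.
Supplier P, Supplier 4, Supplier 19, Supplier X: unused.
Cost = 25×60 + 13×70 = 2410.

2410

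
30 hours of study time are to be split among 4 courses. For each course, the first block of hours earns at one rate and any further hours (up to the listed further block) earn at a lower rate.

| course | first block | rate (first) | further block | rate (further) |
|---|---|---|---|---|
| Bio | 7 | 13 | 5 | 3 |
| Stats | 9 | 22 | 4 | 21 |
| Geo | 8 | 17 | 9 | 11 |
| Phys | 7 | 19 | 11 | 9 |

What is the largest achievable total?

577

Rank every tier by rate: Stats/T1 22 > Stats/T2 21 > Phys/T1 19 > Geo/T1 17 > Bio/T1 13 > Geo/T2 11 > Phys/T2 9 > Bio/T2 3.
Stats/T1 (22): +9 ; 21 left.
Stats T2 at 21: fill all 4 ; 17 left.
Fill Phys T1 block (7 at 19) ; 10 left.
Geo/T1 (17): +8 ; 2 left.
2 remain; put them into Bio T1 at 13.
Total = 22×9 + 21×4 + 19×7 + 17×8 + 13×2 = 577.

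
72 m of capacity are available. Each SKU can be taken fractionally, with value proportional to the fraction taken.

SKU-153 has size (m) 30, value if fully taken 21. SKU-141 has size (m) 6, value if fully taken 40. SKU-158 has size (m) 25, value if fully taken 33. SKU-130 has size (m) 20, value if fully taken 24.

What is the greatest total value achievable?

111.7

Rank by value-to-size ratio: SKU-141 40/6≈6.67, SKU-158 33/25≈1.32, SKU-130 24/20≈1.2, SKU-153 21/30≈0.7.
Take all of SKU-141 (6 m, value 40) — 66 m left.
SKU-158: take in full, 25 m for value 33 — 41 left.
All 20 m of SKU-130 fit (value 24) — 21 remain.
Only 21 m remain; take 21/30 of SKU-153 for value 21×21/30 = 14.7.
Total value = 111.7.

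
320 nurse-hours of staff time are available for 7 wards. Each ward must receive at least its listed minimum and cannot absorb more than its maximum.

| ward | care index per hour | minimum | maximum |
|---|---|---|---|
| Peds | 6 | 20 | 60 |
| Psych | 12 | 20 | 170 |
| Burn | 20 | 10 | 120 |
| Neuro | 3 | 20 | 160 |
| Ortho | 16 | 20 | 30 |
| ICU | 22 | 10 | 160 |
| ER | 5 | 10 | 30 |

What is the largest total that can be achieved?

Meeting every minimum uses 20+20+10+20+20+10+10 = 110 nurse-hours, leaving 210.
Order the wards by care index per hour: ICU 22 > Burn 20 > Ortho 16 > Psych 12 > Peds 6 > ER 5 > Neuro 3.
ICU: +150 to 160 (cap) — 60 left.
Burn: +60 (room for 110) → 70. Pool exhausted.
Total = 6×20 + 12×20 + 20×70 + 3×20 + 16×20 + 22×160 + 5×10 = 5710.

5710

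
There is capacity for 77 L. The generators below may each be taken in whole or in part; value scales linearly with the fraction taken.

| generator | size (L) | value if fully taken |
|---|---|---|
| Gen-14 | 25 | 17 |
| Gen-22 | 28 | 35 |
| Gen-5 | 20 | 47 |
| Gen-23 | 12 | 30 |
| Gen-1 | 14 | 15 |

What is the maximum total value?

129.04

Rank by value-to-size ratio: Gen-23 30/12≈2.5, Gen-5 47/20≈2.35, Gen-22 35/28≈1.25, Gen-1 15/14≈1.07, Gen-14 17/25≈0.68.
All 12 L of Gen-23 fit (value 30) ; 65 remain.
Take all of Gen-5 (20 L, value 47) ; 45 L left.
All 28 L of Gen-22 fit (value 35) ; 17 remain.
Gen-1: take in full, 14 L for value 15 ; 3 left.
3 L left: a 3/25 share of Gen-14 gives 17×3/25 = 2.04.
Total value = 129.04.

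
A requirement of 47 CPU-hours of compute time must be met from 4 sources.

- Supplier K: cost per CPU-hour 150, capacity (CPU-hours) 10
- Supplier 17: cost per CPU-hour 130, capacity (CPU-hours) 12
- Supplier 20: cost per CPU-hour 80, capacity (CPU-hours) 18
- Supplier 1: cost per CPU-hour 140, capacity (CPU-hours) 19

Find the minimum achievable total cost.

5380

Use sources in increasing cost order.
Supplier 20 at 80: take all 18 CPU-hours → 29 still needed.
Take 12 from Supplier 17 at 130 → need 17 more.
Supplier 1 (140): take the remaining 17 → done.
Supplier K: unused.
Cost = 18×80 + 12×130 + 17×140 = 5380.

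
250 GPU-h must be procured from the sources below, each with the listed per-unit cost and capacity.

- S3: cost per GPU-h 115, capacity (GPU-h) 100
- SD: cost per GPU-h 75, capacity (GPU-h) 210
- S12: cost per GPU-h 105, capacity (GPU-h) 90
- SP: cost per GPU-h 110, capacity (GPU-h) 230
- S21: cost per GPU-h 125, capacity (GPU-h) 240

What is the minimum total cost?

Cheapest first:
Take 210 from SD at 75 ; need 40 more.
Take 40 from S12 at 105 to finish.
SP, S3, S21: unused.
Cost = 210×75 + 40×105 = 19950.

19950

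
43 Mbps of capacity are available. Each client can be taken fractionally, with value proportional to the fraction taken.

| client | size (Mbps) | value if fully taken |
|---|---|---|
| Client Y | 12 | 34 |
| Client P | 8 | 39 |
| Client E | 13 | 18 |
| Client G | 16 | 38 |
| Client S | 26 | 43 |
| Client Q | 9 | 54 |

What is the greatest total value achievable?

160.25

Rank by value-to-size ratio: Client Q 54/9≈6, Client P 39/8≈4.88, Client Y 34/12≈2.83, Client G 38/16≈2.38, Client S 43/26≈1.65, Client E 18/13≈1.38.
All 9 Mbps of Client Q fit (value 54) → 34 remain.
Client P: take in full, 8 Mbps for value 39 → 26 left.
All 12 Mbps of Client Y fit (value 34) → 14 remain.
14 Mbps left: a 14/16 share of Client G gives 38×14/16 = 33.25.
Total value = 160.25.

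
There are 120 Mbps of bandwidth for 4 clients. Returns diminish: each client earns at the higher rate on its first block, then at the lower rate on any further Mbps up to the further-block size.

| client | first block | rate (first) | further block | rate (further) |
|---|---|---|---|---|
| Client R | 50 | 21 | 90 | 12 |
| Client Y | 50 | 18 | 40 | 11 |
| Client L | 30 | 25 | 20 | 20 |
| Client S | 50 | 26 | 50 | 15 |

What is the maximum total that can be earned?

Treat each block as its own option and order by rate: Client S/first 26 > Client L/first 25 > Client R/first 21 > Client L/second 20 > Client Y/first 18 > Client S/second 15 > Client R/second 12 > Client Y/second 11.
Fill Client S first block (50 at 26) ; 70 left.
Fill Client L first block (30 at 25) ; 40 left.
Client R/first: +40 of 50 at 21; pool empty.
Total = 26×50 + 25×30 + 21×40 = 2890.

2890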